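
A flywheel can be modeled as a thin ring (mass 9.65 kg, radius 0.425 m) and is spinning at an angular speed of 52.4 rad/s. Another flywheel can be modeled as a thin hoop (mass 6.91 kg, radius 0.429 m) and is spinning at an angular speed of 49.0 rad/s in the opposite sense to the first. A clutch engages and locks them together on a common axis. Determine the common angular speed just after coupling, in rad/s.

The coupling torques are internal; angular momentum about the shared axis is conserved.
Moments of inertia: I_A = (9.65)(0.425)² = 1.743 kg·m²; I_B = (6.91)(0.429)² = 1.272 kg·m².
Taking A's sense as positive: L = (1.743)(52.4) − (1.272)(49.0) = 29.02 kg·m²·rad/s.
Combined I = 1.743 + 1.272 = 3.015 kg·m².
ω_f = L / I = 29.02 / 3.015 = 9.626 rad/s.

|ω_f| ≈ 9.63 rad/s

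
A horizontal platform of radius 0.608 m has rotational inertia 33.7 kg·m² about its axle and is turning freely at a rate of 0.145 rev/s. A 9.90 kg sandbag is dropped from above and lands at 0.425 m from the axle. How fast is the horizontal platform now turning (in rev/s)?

ω_f ≈ 0.138 rev/s

No external torque acts about the axle; L_before = L_after.
Added inertia Σmr² = (9.90)(0.425)² = 1.788 kg·m²; I_f = 33.70 + 1.788 = 35.49 kg·m².
ω_f = I_p ω_i / I_f = (33.70)(0.145) / 35.49 = 0.1377 rev/s.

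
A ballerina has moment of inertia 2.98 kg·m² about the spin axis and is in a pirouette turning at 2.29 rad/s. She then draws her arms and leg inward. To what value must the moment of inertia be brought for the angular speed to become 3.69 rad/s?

No external torque acts about the spin axis, so angular momentum is conserved.
I₂ = I₁ω₁ / ω₂ = (2.98)(2.29) / (3.69) = 1.849 kg·m².

I₂ ≈ 1.85 kg·m²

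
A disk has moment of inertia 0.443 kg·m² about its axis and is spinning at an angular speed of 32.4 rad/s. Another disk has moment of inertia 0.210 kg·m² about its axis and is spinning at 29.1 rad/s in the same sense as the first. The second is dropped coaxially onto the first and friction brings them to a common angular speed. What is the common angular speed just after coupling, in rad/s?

|ω_f| ≈ 31.3 rad/s

The coupling torques are internal; angular momentum about the shared axis is conserved.
Taking A's sense as positive: L = (0.4430)(32.4) + (0.2100)(29.1) = 20.46 kg·m²·rad/s.
Combined I = 0.4430 + 0.2100 = 0.6530 kg·m².
ω_f = L / I = 20.46 / 0.6530 = 31.34 rad/s.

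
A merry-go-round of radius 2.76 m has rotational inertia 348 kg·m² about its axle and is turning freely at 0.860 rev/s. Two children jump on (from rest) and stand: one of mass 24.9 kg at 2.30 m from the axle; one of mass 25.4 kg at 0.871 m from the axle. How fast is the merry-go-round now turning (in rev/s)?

No external torque acts about the axle; L_before = L_after.
Added inertia Σmr² = (24.9)(2.30)² + (25.4)(0.871)² = 151.0 kg·m²; I_f = 348.0 + 151.0 = 499.0 kg·m².
ω_f = I_p ω_i / I_f = (348.0)(0.860) / 499.0 = 0.5998 rev/s.

ω_f ≈ 0.600 rev/s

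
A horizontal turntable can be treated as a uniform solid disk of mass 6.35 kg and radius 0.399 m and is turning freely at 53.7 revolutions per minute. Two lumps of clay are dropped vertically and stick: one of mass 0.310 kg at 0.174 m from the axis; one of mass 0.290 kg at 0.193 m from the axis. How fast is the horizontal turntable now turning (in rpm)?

ω_f ≈ 51.6 rpm

The added mass arrives with no angular momentum about the axis, and any external torque about the axis is negligible, so the system's angular momentum is conserved.
I_p = ½(6.35)(0.399)² = 0.5055 kg·m².
Added inertia Σmr² = (0.310)(0.174)² + (0.290)(0.193)² = 0.02019 kg·m²; I_f = 0.5055 + 0.02019 = 0.5257 kg·m².
ω_f = I_p ω_i / I_f = (0.5055)(53.7) / 0.5257 = 51.64 rpm.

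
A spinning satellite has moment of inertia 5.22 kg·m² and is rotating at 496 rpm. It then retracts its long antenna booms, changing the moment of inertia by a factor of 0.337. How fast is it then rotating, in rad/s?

No external torque acts about the spin axis, so angular momentum is conserved.
I₂ = 0.337 × 5.22 = 1.759 kg·m².
ω₂ = I₁ω₁ / I₂ = (5.220)(496 rpm) / (1.759) = 1472 rpm = 154.1 rad/s.

ω₂ ≈ 154 rad/s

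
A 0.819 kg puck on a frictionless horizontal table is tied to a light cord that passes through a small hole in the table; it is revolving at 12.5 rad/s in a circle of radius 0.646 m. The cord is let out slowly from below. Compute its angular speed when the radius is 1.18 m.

No torque about the axis ⇒ m r₁² ω₁ = m r₂² ω₂.
ω₂ = ω₁ (r₁/r₂)² = (12.5)(0.646/1.18)² = 3.746 rad/s.

ω₂ ≈ 3.75 rad/s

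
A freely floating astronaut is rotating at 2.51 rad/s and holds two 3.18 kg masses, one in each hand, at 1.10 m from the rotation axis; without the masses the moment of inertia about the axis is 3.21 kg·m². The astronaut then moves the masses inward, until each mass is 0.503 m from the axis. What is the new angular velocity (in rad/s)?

No external torque acts about the spin axis, so angular momentum is conserved.
I₁ = 3.21 + 2(3.18)(1.10)² = 10.91 kg·m²; I₂ = 3.21 + 2(3.18)(0.503)² = 4.819 kg·m².
ω₂ = I₁ω₁ / I₂ = (10.91)(2.51 rad/s) / (4.819) = 5.680 rad/s.

ω₂ ≈ 5.68 rad/s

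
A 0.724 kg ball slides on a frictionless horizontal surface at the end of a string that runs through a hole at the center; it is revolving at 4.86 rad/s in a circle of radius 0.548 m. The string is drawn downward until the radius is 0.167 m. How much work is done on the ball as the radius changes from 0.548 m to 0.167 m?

The constraining force is radial, so m r² ω about the center is conserved.
ω₂ = ω₁ (r₁/r₂)² = (4.86)(0.548/0.167)² = 52.33 rad/s.
W = ΔKE = ½m(v₂² − v₁²) = 25.08 J.

W ≈ 25.1 J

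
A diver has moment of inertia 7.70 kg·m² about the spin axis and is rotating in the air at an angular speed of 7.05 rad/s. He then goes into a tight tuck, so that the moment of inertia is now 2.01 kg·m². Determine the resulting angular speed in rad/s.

Angular momentum about the spin axis is conserved since the torque about it is zero.
ω₂ = I₁ω₁ / I₂ = (7.700)(7.05 rad/s) / (2.010) = 27.01 rad/s.

ω₂ ≈ 27.0 rad/s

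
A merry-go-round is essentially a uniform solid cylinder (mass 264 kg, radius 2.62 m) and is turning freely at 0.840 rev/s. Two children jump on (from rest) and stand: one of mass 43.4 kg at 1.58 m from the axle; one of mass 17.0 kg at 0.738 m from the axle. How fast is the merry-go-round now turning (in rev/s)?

The added mass arrives with no angular momentum about the axle, and any external torque about the axle is negligible, so the system's angular momentum is conserved.
I_p = ½(264)(2.62)² = 906.1 kg·m².
Added inertia Σmr² = (43.4)(1.58)² + (17.0)(0.738)² = 117.6 kg·m²; I_f = 906.1 + 117.6 = 1024 kg·m².
ω_f = I_p ω_i / I_f = (906.1)(0.840) / 1024 = 0.7435 rev/s.

ω_f ≈ 0.744 rev/s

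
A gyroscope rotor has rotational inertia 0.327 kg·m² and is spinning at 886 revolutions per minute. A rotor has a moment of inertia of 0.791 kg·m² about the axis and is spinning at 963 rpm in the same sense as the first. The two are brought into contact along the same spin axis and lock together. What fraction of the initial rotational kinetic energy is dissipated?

No external torque acts about the common axis, so total angular momentum is conserved.
Taking A's sense as positive: L = (0.3270)(886) + (0.7910)(963) = 1051 kg·m²·rpm.
Combined I = 0.3270 + 0.7910 = 1.118 kg·m².
ω_f = L / I = 1051 / 1.118 = 940.5 rpm.
KE_i = ½ΣIω² = 5430 J; KE_f = ½(1.118)(98.49)² = 5422 J.
Fraction dissipated = (KE_i − KE_f)/KE_i = 0.001385.

fraction ≈ 0.00139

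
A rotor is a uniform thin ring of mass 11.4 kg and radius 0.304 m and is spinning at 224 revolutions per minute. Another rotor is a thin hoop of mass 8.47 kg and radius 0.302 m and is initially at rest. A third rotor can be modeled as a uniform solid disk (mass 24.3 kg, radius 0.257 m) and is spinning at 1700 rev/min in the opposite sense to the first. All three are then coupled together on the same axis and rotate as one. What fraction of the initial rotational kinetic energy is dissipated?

fraction ≈ 0.796

The coupling torques are internal; angular momentum about the shared axis is conserved.
Moments of inertia: I_A = (11.4)(0.304)² = 1.054 kg·m²; I_B = (8.47)(0.302)² = 0.7725 kg·m²; I_C = ½(24.3)(0.257)² = 0.8025 kg·m².
Taking A's sense as positive: L = (1.054)(224) − (0.8025)(1700) = -1128 kg·m²·rpm.
Combined I = 1.054 + 0.7725 + 0.8025 = 2.629 kg·m².
ω_f = L / I = -1128 / 2.629 = -429.2 rpm.
KE_i = ½ΣIω² = 13010 J; KE_f = ½(2.629)(44.95)² = 2655 J.
Fraction dissipated = (KE_i − KE_f)/KE_i = 0.7958.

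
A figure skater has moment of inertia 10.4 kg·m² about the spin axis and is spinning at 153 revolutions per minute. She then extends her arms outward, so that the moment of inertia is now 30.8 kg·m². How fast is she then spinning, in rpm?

ω₂ ≈ 51.7 rpm

No external torque acts about the spin axis, so angular momentum is conserved.
ω₂ = I₁ω₁ / I₂ = (10.40)(153 rpm) / (30.80) = 51.66 rpm.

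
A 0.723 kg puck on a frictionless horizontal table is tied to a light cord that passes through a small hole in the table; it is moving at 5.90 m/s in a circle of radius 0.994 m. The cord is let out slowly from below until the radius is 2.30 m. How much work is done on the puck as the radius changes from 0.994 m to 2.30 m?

W ≈ -10.2 J

The only horizontal force on the mass is along the cord (radial), so it exerts no torque about the hole and angular momentum m v r is conserved.
v₂ = v₁ r₁ / r₂ = (5.90)(0.994) / (2.30) = 2.550 m/s.
W = ΔKE = ½m(v₂² − v₁²) = -10.23 J.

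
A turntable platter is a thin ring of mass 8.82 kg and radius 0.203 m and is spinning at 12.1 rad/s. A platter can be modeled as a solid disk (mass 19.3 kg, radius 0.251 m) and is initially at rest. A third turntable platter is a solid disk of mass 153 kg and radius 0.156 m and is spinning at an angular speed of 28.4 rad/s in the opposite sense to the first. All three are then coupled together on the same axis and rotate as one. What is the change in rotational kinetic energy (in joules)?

No external torque acts about the common axis, so total angular momentum is conserved.
Moments of inertia: I_A = (8.82)(0.203)² = 0.3635 kg·m²; I_B = ½(19.3)(0.251)² = 0.6080 kg·m²; I_C = ½(153)(0.156)² = 1.862 kg·m².
Taking A's sense as positive: L = (0.3635)(12.1) − (1.862)(28.4) = -48.47 kg·m²·rad/s.
Combined I = 0.3635 + 0.6080 + 1.862 = 2.833 kg·m².
ω_f = L / I = -48.47 / 2.833 = -17.11 rad/s.
KE_i = ½ΣIω² = 777.4 J; KE_f = ½(2.833)(17.11)² = 414.7 J.

ΔKE ≈ -363 J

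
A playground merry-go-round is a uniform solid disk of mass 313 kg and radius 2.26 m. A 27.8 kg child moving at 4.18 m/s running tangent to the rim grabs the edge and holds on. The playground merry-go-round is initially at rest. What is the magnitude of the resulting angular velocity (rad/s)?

|ω_f| ≈ 0.279 rad/s

About the axle the impulsive forces during the collision are internal, so angular momentum about that axis is conserved.
I_p = ½(313)(2.26)² = 799.3 kg·m². Taking the sense of the child's angular momentum as positive, L_{child} = m v R = (27.8)(4.18)(2.26) = 262.6 kg·m²/s.
L_i = 0 + 262.6 = 262.6 kg·m²/s.
After sticking, I_f = I_p + m R² = 799.3 + (27.8)(2.26)² = 941.3 kg·m².
ω_f = L_i / I_f = 262.6 / 941.3 = 0.2790 rad/s.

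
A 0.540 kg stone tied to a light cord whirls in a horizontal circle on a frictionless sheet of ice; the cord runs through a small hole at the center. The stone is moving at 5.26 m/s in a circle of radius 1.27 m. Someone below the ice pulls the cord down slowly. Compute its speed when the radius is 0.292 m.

v₂ ≈ 22.9 m/s

Central (radial) force ⇒ zero torque about the center ⇒ m v r is constant.
v₂ = v₁ r₁ / r₂ = (5.26)(1.27) / (0.292) = 22.88 m/s.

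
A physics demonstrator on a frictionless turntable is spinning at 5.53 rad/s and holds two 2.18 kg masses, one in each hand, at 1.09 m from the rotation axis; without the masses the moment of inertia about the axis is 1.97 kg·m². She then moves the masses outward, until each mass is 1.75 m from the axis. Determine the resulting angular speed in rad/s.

ω₂ ≈ 2.58 rad/s

With no external torque about the axis, L is conserved: I₁ω₁ = I₂ω₂.
I₁ = 1.97 + 2(2.18)(1.09)² = 7.150 kg·m²; I₂ = 1.97 + 2(2.18)(1.75)² = 15.32 kg·m².
ω₂ = I₁ω₁ / I₂ = (7.150)(5.53 rad/s) / (15.32) = 2.581 rad/s.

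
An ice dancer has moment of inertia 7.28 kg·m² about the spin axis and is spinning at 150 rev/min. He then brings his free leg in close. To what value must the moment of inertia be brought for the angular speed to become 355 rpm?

I₂ ≈ 3.08 kg·m²

No external torque acts about the spin axis, so angular momentum is conserved.
I₂ = I₁ω₁ / ω₂ = (7.28)(150) / (355) = 3.076 kg·m².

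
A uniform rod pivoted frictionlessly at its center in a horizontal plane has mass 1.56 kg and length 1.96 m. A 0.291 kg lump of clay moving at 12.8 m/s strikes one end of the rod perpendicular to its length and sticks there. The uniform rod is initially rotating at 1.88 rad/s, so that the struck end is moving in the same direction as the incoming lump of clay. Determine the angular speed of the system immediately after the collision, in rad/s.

|ω_f| ≈ 5.89 rad/s

The axle reaction passes through the pivot and exerts no torque about it; angular momentum about the pivot is conserved through the impact.
I_p = (1/12)(1.56)(1.96)² = 0.4994 kg·m². Taking the sense of the lump of clay's angular momentum as positive, L_{lump} = m v R = (0.291)(12.8)(1.96/2) = 3.650 kg·m²/s.
L_i = +I_p ω_p + m v R = +(0.4994)(1.88) + 3.650 = 4.589 kg·m²/s.
After sticking, I_f = I_p + m R² = 0.4994 + (0.291)(1.96/2)² = 0.7789 kg·m².
ω_f = L_i / I_f = 4.589 / 0.7789 = 5.892 rad/s.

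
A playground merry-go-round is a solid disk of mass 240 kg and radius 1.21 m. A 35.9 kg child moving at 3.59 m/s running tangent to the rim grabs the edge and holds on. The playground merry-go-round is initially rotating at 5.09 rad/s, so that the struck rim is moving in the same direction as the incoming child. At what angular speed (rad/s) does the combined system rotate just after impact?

|ω_f| ≈ 4.60 rad/s

The axle reaction passes through the axle and exerts no torque about it; angular momentum about the axle is conserved through the impact.
I_p = ½(240)(1.21)² = 175.7 kg·m². Taking the sense of the child's angular momentum as positive, L_{child} = m v R = (35.9)(3.59)(1.21) = 155.9 kg·m²/s.
L_i = +I_p ω_p + m v R = +(175.7)(5.09) + 155.9 = 1050 kg·m²/s.
After sticking, I_f = I_p + m R² = 175.7 + (35.9)(1.21)² = 228.3 kg·m².
ω_f = L_i / I_f = 1050 / 228.3 = 4.601 rad/s.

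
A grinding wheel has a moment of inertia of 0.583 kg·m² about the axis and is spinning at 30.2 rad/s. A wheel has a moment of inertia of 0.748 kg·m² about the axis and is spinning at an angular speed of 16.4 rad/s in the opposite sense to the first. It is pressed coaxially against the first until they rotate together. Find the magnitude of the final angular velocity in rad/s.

|ω_f| ≈ 4.01 rad/s

No external torque acts about the common axis, so total angular momentum is conserved.
Taking A's sense as positive: L = (0.5830)(30.2) − (0.7480)(16.4) = 5.339 kg·m²·rad/s.
Combined I = 0.5830 + 0.7480 = 1.331 kg·m².
ω_f = L / I = 5.339 / 1.331 = 4.012 rad/s.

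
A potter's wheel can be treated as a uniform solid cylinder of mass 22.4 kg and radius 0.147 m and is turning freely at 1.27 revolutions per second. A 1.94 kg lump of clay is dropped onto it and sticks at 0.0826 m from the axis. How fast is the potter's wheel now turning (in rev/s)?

ω_f ≈ 1.20 rev/s

No external torque acts about the axis; L_before = L_after.
I_p = ½(22.4)(0.147)² = 0.2420 kg·m².
Added inertia Σmr² = (1.94)(0.0826)² = 0.01324 kg·m²; I_f = 0.2420 + 0.01324 = 0.2553 kg·m².
ω_f = I_p ω_i / I_f = (0.2420)(1.27) / 0.2553 = 1.204 rev/s.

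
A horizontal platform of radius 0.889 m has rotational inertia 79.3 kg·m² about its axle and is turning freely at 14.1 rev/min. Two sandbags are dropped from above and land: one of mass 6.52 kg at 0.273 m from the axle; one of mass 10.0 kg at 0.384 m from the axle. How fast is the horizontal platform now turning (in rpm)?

No external torque acts about the axle; L_before = L_after.
Added inertia Σmr² = (6.52)(0.273)² + (10.0)(0.384)² = 1.960 kg·m²; I_f = 79.30 + 1.960 = 81.26 kg·m².
ω_f = I_p ω_i / I_f = (79.30)(14.1) / 81.26 = 13.76 rpm.

ω_f ≈ 13.8 rpm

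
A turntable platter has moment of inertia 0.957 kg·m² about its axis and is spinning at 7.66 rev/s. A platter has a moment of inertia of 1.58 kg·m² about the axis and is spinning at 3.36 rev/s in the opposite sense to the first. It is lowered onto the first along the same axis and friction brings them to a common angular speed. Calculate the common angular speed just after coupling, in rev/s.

The coupling torques are internal; angular momentum about the shared axis is conserved.
Taking A's sense as positive: L = (0.9570)(7.66) − (1.580)(3.36) = 2.022 kg·m²·rev/s.
Combined I = 0.9570 + 1.580 = 2.537 kg·m².
ω_f = L / I = 2.022 / 2.537 = 0.7969 rev/s.

|ω_f| ≈ 0.797 rev/s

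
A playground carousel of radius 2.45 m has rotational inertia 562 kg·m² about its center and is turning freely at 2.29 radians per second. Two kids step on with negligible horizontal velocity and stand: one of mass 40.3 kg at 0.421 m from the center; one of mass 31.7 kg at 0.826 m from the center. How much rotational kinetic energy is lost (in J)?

No external torque acts about the center; L_before = L_after.
Added inertia Σmr² = (40.3)(0.421)² + (31.7)(0.826)² = 28.77 kg·m²; I_f = 562.0 + 28.77 = 590.8 kg·m².
ω_f = I_p ω_i / I_f = (562.0)(2.29) / 590.8 = 2.178 rad/s.
KE_i = ½(562.0)(2.290 rad/s)² = 1474 J; KE_f = ½(590.8)(2.178)² = 1402 J.

energy lost ≈ 71.8 J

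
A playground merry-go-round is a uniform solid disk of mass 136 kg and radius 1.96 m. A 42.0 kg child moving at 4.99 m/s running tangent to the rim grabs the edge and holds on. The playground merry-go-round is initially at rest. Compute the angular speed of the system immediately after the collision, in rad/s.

About the axle the impulsive forces during the collision are internal, so angular momentum about that axis is conserved.
I_p = ½(136)(1.96)² = 261.2 kg·m². Taking the sense of the child's angular momentum as positive, L_{child} = m v R = (42.0)(4.99)(1.96) = 410.8 kg·m²/s.
L_i = 0 + 410.8 = 410.8 kg·m²/s.
After sticking, I_f = I_p + m R² = 261.2 + (42.0)(1.96)² = 422.6 kg·m².
ω_f = L_i / I_f = 410.8 / 422.6 = 0.9721 rad/s.

|ω_f| ≈ 0.972 rad/s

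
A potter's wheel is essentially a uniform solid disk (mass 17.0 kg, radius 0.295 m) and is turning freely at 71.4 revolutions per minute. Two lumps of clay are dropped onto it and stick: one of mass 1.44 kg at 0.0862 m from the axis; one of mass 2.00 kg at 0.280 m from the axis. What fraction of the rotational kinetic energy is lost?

No external torque acts about the axis; L_before = L_after.
I_p = ½(17.0)(0.295)² = 0.7397 kg·m².
Added inertia Σmr² = (1.44)(0.0862)² + (2.00)(0.280)² = 0.1675 kg·m²; I_f = 0.7397 + 0.1675 = 0.9072 kg·m².
ω_f = I_p ω_i / I_f = (0.7397)(71.4) / 0.9072 = 58.22 rpm.
KE_i = ½(0.7397)(7.477 rad/s)² = 20.68 J; KE_f = ½(0.9072)(6.097)² = 16.86 J.
Fraction lost = 0.1846.

fraction ≈ 0.185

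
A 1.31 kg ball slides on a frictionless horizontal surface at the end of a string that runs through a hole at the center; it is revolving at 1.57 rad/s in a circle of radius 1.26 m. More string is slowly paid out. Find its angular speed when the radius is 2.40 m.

ω₂ ≈ 0.433 rad/s

The constraining force is radial, so m r² ω about the center is conserved.
ω₂ = ω₁ (r₁/r₂)² = (1.57)(1.26/2.40)² = 0.4327 rad/s.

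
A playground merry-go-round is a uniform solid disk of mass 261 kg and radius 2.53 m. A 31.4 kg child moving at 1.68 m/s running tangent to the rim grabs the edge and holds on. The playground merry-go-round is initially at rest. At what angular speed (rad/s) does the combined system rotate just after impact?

The axle reaction passes through the axle and exerts no torque about it; angular momentum about the axle is conserved through the impact.
I_p = ½(261)(2.53)² = 835.3 kg·m². Taking the sense of the child's angular momentum as positive, L_{child} = m v R = (31.4)(1.68)(2.53) = 133.5 kg·m²/s.
L_i = 0 + 133.5 = 133.5 kg·m²/s.
After sticking, I_f = I_p + m R² = 835.3 + (31.4)(2.53)² = 1036 kg·m².
ω_f = L_i / I_f = 133.5 / 1036 = 0.1288 rad/s.

|ω_f| ≈ 0.129 rad/s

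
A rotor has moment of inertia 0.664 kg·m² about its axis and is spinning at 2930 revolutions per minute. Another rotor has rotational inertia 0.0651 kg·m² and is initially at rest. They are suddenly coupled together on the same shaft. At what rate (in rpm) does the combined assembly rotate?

No external torque acts about the common axis, so total angular momentum is conserved.
Taking A's sense as positive: L = (0.6640)(2930) = 1946 kg·m²·rpm.
Combined I = 0.6640 + 0.06510 = 0.7291 kg·m².
ω_f = L / I = 1946 / 0.7291 = 2668 rpm.

|ω_f| ≈ 2670 rpm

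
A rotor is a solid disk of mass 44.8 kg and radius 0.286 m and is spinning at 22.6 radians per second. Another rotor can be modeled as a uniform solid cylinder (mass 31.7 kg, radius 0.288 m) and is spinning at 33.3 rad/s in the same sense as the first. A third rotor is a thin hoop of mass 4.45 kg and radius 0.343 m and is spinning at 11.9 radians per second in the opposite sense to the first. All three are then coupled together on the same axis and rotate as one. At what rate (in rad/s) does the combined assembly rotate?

The coupling torques are internal; angular momentum about the shared axis is conserved.
Moments of inertia: I_A = ½(44.8)(0.286)² = 1.832 kg·m²; I_B = ½(31.7)(0.288)² = 1.315 kg·m²; I_C = (4.45)(0.343)² = 0.5235 kg·m².
Taking A's sense as positive: L = (1.832)(22.6) + (1.315)(33.3) − (0.5235)(11.9) = 78.96 kg·m²·rad/s.
Combined I = 1.832 + 1.315 + 0.5235 = 3.670 kg·m².
ω_f = L / I = 78.96 / 3.670 = 21.51 rad/s.

|ω_f| ≈ 21.5 rad/s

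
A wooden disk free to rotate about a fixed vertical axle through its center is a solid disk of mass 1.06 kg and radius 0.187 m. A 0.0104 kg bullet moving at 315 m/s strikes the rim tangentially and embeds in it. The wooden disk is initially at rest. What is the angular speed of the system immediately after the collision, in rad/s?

|ω_f| ≈ 32.4 rad/s

The axle reaction passes through the axle and exerts no torque about it; angular momentum about the axle is conserved through the impact.
I_p = ½(1.06)(0.187)² = 0.01853 kg·m². Taking the sense of the bullet's angular momentum as positive, L_{bullet} = m v R = (0.0104)(315)(0.187) = 0.6126 kg·m²/s.
L_i = 0 + 0.6126 = 0.6126 kg·m²/s.
After sticking, I_f = I_p + m R² = 0.01853 + (0.0104)(0.187)² = 0.01890 kg·m².
ω_f = L_i / I_f = 0.6126 / 0.01890 = 32.42 rad/s.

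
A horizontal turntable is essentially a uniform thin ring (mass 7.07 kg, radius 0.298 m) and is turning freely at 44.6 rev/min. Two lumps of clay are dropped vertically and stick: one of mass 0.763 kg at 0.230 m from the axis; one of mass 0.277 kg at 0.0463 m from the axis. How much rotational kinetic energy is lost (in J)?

energy lost ≈ 0.419 J

The added mass arrives with no angular momentum about the axis, and any external torque about the axis is negligible, so the system's angular momentum is conserved.
I_p = (7.07)(0.298)² = 0.6278 kg·m².
Added inertia Σmr² = (0.763)(0.230)² + (0.277)(0.0463)² = 0.04096 kg·m²; I_f = 0.6278 + 0.04096 = 0.6688 kg·m².
ω_f = I_p ω_i / I_f = (0.6278)(44.6) / 0.6688 = 41.87 rpm.
KE_i = ½(0.6278)(4.671 rad/s)² = 6.848 J; KE_f = ½(0.6688)(4.384)² = 6.428 J.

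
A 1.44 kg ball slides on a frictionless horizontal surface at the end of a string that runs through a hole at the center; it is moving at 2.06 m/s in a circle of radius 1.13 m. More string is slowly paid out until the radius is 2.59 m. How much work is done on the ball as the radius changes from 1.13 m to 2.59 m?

W ≈ -2.47 J

The only horizontal force on the mass is along the cord (radial), so it exerts no torque about the hole and angular momentum m v r is conserved.
v₂ = v₁ r₁ / r₂ = (2.06)(1.13) / (2.59) = 0.8988 m/s.
W = ΔKE = ½m(v₂² − v₁²) = -2.474 J.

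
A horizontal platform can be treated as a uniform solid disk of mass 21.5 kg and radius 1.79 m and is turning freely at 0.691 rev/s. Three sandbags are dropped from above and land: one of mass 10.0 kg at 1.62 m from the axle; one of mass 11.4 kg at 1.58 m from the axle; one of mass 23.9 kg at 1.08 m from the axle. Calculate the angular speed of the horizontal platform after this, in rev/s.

ω_f ≈ 0.203 rev/s

The added mass arrives with no angular momentum about the axle, and any external torque about the axle is negligible, so the system's angular momentum is conserved.
I_p = ½(21.5)(1.79)² = 34.44 kg·m².
Added inertia Σmr² = (10.0)(1.62)² + (11.4)(1.58)² + (23.9)(1.08)² = 82.58 kg·m²; I_f = 34.44 + 82.58 = 117.0 kg·m².
ω_f = I_p ω_i / I_f = (34.44)(0.691) / 117.0 = 0.2034 rev/s.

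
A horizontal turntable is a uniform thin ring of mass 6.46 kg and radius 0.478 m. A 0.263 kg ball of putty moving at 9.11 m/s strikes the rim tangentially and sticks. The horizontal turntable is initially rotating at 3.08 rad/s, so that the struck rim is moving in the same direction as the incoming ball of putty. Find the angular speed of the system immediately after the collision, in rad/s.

|ω_f| ≈ 3.71 rad/s

About the axle the impulsive forces during the collision are internal, so angular momentum about that axis is conserved.
I_p = (6.46)(0.478)² = 1.476 kg·m². Taking the sense of the ball of putty's angular momentum as positive, L_{ball} = m v R = (0.263)(9.11)(0.478) = 1.145 kg·m²/s.
L_i = +I_p ω_p + m v R = +(1.476)(3.08) + 1.145 = 5.691 kg·m²/s.
After sticking, I_f = I_p + m R² = 1.476 + (0.263)(0.478)² = 1.536 kg·m².
ω_f = L_i / I_f = 5.691 / 1.536 = 3.705 rad/s.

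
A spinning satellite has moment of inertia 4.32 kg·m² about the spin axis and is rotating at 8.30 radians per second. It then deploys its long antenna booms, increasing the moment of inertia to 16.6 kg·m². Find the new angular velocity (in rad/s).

ω₂ ≈ 2.16 rad/s

With no external torque about the axis, L is conserved: I₁ω₁ = I₂ω₂.
ω₂ = I₁ω₁ / I₂ = (4.320)(8.30 rad/s) / (16.60) = 2.160 rad/s.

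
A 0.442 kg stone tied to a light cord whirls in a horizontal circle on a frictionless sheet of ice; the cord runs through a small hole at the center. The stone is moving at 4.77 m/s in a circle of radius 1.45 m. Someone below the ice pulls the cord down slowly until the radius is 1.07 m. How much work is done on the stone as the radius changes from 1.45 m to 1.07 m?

W ≈ 4.21 J

The only horizontal force on the mass is along the cord (radial), so it exerts no torque about the hole and angular momentum m v r is conserved.
v₂ = v₁ r₁ / r₂ = (4.77)(1.45) / (1.07) = 6.464 m/s.
W = ΔKE = ½m(v₂² − v₁²) = 4.206 J.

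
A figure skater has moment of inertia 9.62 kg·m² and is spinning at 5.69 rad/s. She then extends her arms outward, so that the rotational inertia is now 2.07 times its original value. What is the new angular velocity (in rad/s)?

ω₂ ≈ 2.75 rad/s

With no external torque about the axis, L is conserved: I₁ω₁ = I₂ω₂.
I₂ = 2.07 × 9.62 = 19.91 kg·m².
ω₂ = I₁ω₁ / I₂ = (9.620)(5.69 rad/s) / (19.91) = 2.749 rad/s.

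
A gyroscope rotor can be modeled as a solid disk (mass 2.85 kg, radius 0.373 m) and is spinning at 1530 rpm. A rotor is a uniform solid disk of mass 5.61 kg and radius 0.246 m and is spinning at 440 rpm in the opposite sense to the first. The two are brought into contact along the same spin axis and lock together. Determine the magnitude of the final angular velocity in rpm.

No external torque acts about the common axis, so total angular momentum is conserved.
Moments of inertia: I_A = ½(2.85)(0.373)² = 0.1983 kg·m²; I_B = ½(5.61)(0.246)² = 0.1697 kg·m².
Taking A's sense as positive: L = (0.1983)(1530) − (0.1697)(440) = 228.6 kg·m²·rpm.
Combined I = 0.1983 + 0.1697 = 0.3680 kg·m².
ω_f = L / I = 228.6 / 0.3680 = 621.3 rpm.

|ω_f| ≈ 621 rpm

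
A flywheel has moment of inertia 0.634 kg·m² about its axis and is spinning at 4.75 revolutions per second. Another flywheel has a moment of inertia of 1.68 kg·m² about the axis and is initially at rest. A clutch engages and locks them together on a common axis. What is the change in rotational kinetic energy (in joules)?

The coupling torques are internal; angular momentum about the shared axis is conserved.
Taking A's sense as positive: L = (0.6340)(4.75) = 3.012 kg·m²·rev/s.
Combined I = 0.6340 + 1.680 = 2.314 kg·m².
ω_f = L / I = 3.012 / 2.314 = 1.301 rev/s.
KE_i = ½ΣIω² = 282.4 J; KE_f = ½(2.314)(8.177)² = 77.36 J.

ΔKE ≈ -205 J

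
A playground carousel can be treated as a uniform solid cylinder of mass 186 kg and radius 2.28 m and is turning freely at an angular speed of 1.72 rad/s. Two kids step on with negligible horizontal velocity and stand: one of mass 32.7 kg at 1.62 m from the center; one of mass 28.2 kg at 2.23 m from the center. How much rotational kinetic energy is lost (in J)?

energy lost ≈ 228 J

The added mass arrives with no angular momentum about the center, and any external torque about the center is negligible, so the system's angular momentum is conserved.
I_p = ½(186)(2.28)² = 483.5 kg·m².
Added inertia Σmr² = (32.7)(1.62)² + (28.2)(2.23)² = 226.1 kg·m²; I_f = 483.5 + 226.1 = 709.5 kg·m².
ω_f = I_p ω_i / I_f = (483.5)(1.72) / 709.5 = 1.172 rad/s.
KE_i = ½(483.5)(1.720 rad/s)² = 715.1 J; KE_f = ½(709.5)(1.172)² = 487.3 J.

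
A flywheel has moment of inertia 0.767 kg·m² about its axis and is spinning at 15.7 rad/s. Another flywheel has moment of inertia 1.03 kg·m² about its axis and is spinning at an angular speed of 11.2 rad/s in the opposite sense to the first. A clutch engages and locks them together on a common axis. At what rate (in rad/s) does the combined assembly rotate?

The coupling torques are internal; angular momentum about the shared axis is conserved.
Taking A's sense as positive: L = (0.7670)(15.7) − (1.030)(11.2) = 0.5059 kg·m²·rad/s.
Combined I = 0.7670 + 1.030 = 1.797 kg·m².
ω_f = L / I = 0.5059 / 1.797 = 0.2815 rad/s.

|ω_f| ≈ 0.282 rad/s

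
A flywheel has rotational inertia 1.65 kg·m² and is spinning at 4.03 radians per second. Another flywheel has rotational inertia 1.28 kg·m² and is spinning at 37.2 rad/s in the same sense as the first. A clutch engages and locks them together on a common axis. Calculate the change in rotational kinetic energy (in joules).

The coupling torques are internal; angular momentum about the shared axis is conserved.
Taking A's sense as positive: L = (1.650)(4.03) + (1.280)(37.2) = 54.27 kg·m²·rad/s.
Combined I = 1.650 + 1.280 = 2.930 kg·m².
ω_f = L / I = 54.27 / 2.930 = 18.52 rad/s.
KE_i = ½ΣIω² = 899.1 J; KE_f = ½(2.930)(18.52)² = 502.5 J.

ΔKE ≈ -397 J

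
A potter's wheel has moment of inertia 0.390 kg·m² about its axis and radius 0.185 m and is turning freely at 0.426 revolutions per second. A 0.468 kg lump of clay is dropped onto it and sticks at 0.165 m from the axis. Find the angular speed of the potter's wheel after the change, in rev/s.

The added mass arrives with no angular momentum about the axis, and any external torque about the axis is negligible, so the system's angular momentum is conserved.
Added inertia Σmr² = (0.468)(0.165)² = 0.01274 kg·m²; I_f = 0.3900 + 0.01274 = 0.4027 kg·m².
ω_f = I_p ω_i / I_f = (0.3900)(0.426) / 0.4027 = 0.4125 rev/s.

ω_f ≈ 0.413 rev/s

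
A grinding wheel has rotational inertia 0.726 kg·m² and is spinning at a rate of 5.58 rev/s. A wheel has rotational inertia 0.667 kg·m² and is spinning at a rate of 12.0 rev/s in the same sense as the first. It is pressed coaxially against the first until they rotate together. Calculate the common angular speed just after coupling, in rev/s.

|ω_f| ≈ 8.65 rev/s

The coupling torques are internal; angular momentum about the shared axis is conserved.
Taking A's sense as positive: L = (0.7260)(5.58) + (0.6670)(12.0) = 12.06 kg·m²·rev/s.
Combined I = 0.7260 + 0.6670 = 1.393 kg·m².
ω_f = L / I = 12.06 / 1.393 = 8.654 rev/s.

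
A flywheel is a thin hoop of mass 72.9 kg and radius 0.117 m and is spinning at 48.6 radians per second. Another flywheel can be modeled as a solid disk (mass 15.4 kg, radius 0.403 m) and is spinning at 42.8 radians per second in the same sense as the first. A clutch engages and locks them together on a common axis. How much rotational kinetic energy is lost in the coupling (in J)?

The coupling torques are internal; angular momentum about the shared axis is conserved.
Moments of inertia: I_A = (72.9)(0.117)² = 0.9979 kg·m²; I_B = ½(15.4)(0.403)² = 1.251 kg·m².
Taking A's sense as positive: L = (0.9979)(48.6) + (1.251)(42.8) = 102.0 kg·m²·rad/s.
Combined I = 0.9979 + 1.251 = 2.248 kg·m².
ω_f = L / I = 102.0 / 2.248 = 45.37 rad/s.
KE_i = ½ΣIω² = 2324 J; KE_f = ½(2.248)(45.37)² = 2315 J.

ΔKE lost ≈ 9.34 J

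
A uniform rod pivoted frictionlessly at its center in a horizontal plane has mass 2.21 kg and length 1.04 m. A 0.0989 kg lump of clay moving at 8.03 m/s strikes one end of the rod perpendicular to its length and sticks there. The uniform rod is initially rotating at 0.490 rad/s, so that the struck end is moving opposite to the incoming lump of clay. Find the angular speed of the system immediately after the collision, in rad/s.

The axle reaction passes through the pivot and exerts no torque about it; angular momentum about the pivot is conserved through the impact.
I_p = (1/12)(2.21)(1.04)² = 0.1992 kg·m². Taking the sense of the lump of clay's angular momentum as positive, L_{lump} = m v R = (0.0989)(8.03)(1.04/2) = 0.4130 kg·m²/s.
L_i = −I_p ω_p + m v R = −(0.1992)(0.490) + 0.4130 = 0.3154 kg·m²/s.
After sticking, I_f = I_p + m R² = 0.1992 + (0.0989)(1.04/2)² = 0.2259 kg·m².
ω_f = L_i / I_f = 0.3154 / 0.2259 = 1.396 rad/s.

|ω_f| ≈ 1.40 rad/s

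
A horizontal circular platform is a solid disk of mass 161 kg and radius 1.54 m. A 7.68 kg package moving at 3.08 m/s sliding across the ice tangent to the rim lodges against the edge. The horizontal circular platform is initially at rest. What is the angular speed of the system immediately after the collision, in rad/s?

About the central axle the impulsive forces during the collision are internal, so angular momentum about that axis is conserved.
I_p = ½(161)(1.54)² = 190.9 kg·m². Taking the sense of the package's angular momentum as positive, L_{package} = m v R = (7.68)(3.08)(1.54) = 36.43 kg·m²/s.
L_i = 0 + 36.43 = 36.43 kg·m²/s.
After sticking, I_f = I_p + m R² = 190.9 + (7.68)(1.54)² = 209.1 kg·m².
ω_f = L_i / I_f = 36.43 / 209.1 = 0.1742 rad/s.

|ω_f| ≈ 0.174 rad/s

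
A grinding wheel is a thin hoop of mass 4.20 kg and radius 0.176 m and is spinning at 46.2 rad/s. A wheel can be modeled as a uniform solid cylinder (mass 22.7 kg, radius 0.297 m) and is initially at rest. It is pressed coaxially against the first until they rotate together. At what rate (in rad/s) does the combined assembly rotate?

|ω_f| ≈ 5.31 rad/s

The coupling torques are internal; angular momentum about the shared axis is conserved.
Moments of inertia: I_A = (4.20)(0.176)² = 0.1301 kg·m²; I_B = ½(22.7)(0.297)² = 1.001 kg·m².
Taking A's sense as positive: L = (0.1301)(46.2) = 6.011 kg·m²·rad/s.
Combined I = 0.1301 + 1.001 = 1.131 kg·m².
ω_f = L / I = 6.011 / 1.131 = 5.313 rad/s.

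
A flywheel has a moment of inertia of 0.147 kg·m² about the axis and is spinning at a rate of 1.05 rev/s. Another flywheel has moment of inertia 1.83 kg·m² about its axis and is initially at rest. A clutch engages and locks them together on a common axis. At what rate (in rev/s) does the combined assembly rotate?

No external torque acts about the common axis, so total angular momentum is conserved.
Taking A's sense as positive: L = (0.1470)(1.05) = 0.1543 kg·m²·rev/s.
Combined I = 0.1470 + 1.830 = 1.977 kg·m².
ω_f = L / I = 0.1543 / 1.977 = 0.07807 rev/s.

|ω_f| ≈ 0.0781 rev/s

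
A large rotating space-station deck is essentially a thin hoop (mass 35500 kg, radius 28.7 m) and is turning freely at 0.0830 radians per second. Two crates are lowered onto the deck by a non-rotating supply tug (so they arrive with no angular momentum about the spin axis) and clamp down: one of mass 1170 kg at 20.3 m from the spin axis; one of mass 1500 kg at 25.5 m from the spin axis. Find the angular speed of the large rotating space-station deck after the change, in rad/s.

ω_f ≈ 0.0791 rad/s

No external torque acts about the spin axis; L_before = L_after.
I_p = (35500)(28.7)² = 2.924e+07 kg·m².
Added inertia Σmr² = (1170)(20.3)² + (1500)(25.5)² = 1.458e+06 kg·m²; I_f = 2.924e+07 + 1.458e+06 = 3.070e+07 kg·m².
ω_f = I_p ω_i / I_f = (2.924e+07)(0.0830) / 3.070e+07 = 0.07906 rad/s.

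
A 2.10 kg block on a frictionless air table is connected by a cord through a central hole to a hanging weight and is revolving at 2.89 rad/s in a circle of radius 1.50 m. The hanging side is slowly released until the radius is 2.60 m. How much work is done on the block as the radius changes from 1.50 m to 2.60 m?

No torque about the axis ⇒ m r₁² ω₁ = m r₂² ω₂.
ω₂ = ω₁ (r₁/r₂)² = (2.89)(1.50/2.60)² = 0.9619 rad/s.
W = ΔKE = ½m(v₂² − v₁²) = -13.16 J.

W ≈ -13.2 J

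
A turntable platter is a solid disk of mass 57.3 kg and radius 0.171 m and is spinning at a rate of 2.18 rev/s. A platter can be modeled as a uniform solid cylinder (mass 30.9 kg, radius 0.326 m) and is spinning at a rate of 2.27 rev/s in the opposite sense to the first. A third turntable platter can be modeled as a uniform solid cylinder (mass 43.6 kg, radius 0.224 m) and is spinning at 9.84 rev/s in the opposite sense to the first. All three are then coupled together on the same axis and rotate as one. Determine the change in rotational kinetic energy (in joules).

No external torque acts about the common axis, so total angular momentum is conserved.
Moments of inertia: I_A = ½(57.3)(0.171)² = 0.8378 kg·m²; I_B = ½(30.9)(0.326)² = 1.642 kg·m²; I_C = ½(43.6)(0.224)² = 1.094 kg·m².
Taking A's sense as positive: L = (0.8378)(2.18) − (1.642)(2.27) − (1.094)(9.84) = -12.66 kg·m²·rev/s.
Combined I = 0.8378 + 1.642 + 1.094 = 3.574 kg·m².
ω_f = L / I = -12.66 / 3.574 = -3.544 rev/s.
KE_i = ½ΣIω² = 2336 J; KE_f = ½(3.574)(22.27)² = 885.9 J.

ΔKE ≈ -1450 J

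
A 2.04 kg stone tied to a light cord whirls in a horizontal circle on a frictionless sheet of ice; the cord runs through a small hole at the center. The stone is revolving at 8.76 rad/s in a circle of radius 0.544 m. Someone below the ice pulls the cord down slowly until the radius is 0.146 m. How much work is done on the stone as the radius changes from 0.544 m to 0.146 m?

The constraining force is radial, so m r² ω about the center is conserved.
ω₂ = ω₁ (r₁/r₂)² = (8.76)(0.544/0.146)² = 121.6 rad/s.
W = ΔKE = ½m(v₂² − v₁²) = 298.4 J.

W ≈ 298 J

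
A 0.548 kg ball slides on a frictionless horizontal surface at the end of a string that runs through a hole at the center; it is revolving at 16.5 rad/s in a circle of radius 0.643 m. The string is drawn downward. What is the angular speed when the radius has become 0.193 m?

No torque about the axis ⇒ m r₁² ω₁ = m r₂² ω₂.
ω₂ = ω₁ (r₁/r₂)² = (16.5)(0.643/0.193)² = 183.1 rad/s.

ω₂ ≈ 183 rad/s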